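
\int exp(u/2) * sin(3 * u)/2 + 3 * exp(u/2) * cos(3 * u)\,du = exp(u/2)*sin(3*u) + C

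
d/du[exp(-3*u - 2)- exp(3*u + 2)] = (-3*exp(6*u + 4) - 3)*exp(-3*u - 2)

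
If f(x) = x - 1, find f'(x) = 1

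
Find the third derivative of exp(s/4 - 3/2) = exp(s/4 - 3/2)/64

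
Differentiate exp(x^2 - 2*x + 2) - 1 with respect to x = 2*x*exp(x^2 - 2*x + 2) - 2*exp(x^2 - 2*x + 2)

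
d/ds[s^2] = 2*s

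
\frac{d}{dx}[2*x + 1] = 2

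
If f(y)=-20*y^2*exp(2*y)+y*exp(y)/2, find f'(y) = -40*y^2*exp(2*y) - 40*y*exp(2*y) + y*exp(y)/2 + exp(y)/2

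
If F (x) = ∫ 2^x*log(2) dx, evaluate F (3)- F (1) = 6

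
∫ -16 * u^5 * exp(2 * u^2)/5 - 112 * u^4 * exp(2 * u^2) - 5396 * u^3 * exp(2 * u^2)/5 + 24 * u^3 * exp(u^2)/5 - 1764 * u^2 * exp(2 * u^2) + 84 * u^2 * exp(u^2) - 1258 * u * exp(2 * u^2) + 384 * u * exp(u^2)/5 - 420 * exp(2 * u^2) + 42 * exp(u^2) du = (-(2*u^2 + 35*u + 30)*exp(u^2) + 6)*(2*u^2 + 35*u + 30)*exp(u^2)/5 + C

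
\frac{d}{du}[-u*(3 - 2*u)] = 4*u - 3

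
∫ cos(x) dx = sin(x) + C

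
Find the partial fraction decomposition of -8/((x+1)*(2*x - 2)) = 2/(x + 1) - 2/(x - 1)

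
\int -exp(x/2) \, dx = -2*exp(x/2) + C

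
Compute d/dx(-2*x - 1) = -2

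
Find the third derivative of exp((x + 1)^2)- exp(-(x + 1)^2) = (8*x^3*exp(2*x^2 + 4*x + 2) + 8*x^3 + 24*x^2*exp(2*x^2 + 4*x + 2) + 24*x^2 + 36*x*exp(2*x^2 + 4*x + 2) + 12*x + 20*exp(2*x^2 + 4*x + 2) - 4)*exp(-x^2 - 2*x - 1)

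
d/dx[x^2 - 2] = 2*x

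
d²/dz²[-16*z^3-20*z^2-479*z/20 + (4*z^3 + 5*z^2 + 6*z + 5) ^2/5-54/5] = 96*z^4 + 160*z^3 + 876*z^2/5 + 24*z - 28/5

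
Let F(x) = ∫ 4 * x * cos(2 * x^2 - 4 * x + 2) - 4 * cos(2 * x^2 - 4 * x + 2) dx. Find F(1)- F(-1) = -sin(8)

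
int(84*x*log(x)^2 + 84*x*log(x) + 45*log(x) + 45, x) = 3*(2*x*log(x) + 1)*(7*x*log(x) + 4) + C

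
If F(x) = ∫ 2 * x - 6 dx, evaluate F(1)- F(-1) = -12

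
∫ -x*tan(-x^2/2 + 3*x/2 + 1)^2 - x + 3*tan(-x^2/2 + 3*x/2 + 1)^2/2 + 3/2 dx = tan(-x^2/2 + 3*x/2 + 1) + C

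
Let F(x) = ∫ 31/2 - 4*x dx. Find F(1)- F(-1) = 31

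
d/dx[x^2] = 2*x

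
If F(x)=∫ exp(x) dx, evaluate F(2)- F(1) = -E + exp(2)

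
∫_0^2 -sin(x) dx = -1 + cos(2)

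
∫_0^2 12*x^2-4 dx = 24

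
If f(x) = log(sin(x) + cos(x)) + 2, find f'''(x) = 2*cos(x + pi/4)/sin(x + pi/4)^3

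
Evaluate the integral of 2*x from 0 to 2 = 4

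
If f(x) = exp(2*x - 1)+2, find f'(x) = 2*exp(2*x - 1)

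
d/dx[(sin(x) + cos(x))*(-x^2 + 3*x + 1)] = x^2*sin(x) - x^2*cos(x) - 5*x*sin(x) + x*cos(x) + 2*sin(x) + 4*cos(x)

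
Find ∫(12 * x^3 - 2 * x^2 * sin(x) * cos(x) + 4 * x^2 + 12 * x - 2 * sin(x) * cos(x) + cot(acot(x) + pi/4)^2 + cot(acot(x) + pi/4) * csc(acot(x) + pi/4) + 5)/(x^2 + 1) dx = (sqrt(2)*x*sqrt((x^2 + 1)/x^2) + x + (x + 1)*(6*x^2 + 4*x + cos(x)^2) - 1)/(x + 1) + C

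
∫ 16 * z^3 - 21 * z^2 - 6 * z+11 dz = 4*z^4 - 7*z^3 - 3*z^2 + 11*z + C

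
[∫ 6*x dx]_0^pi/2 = 3*pi^2/4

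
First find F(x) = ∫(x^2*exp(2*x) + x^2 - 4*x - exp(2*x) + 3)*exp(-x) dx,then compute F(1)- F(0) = 0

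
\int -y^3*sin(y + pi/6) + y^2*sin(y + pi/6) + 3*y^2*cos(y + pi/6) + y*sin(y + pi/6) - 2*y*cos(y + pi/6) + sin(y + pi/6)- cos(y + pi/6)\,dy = (y^3 - y^2 - y - 1)*cos(y + pi/6) + C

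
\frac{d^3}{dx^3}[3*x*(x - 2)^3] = 72*x - 108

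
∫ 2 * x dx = x^2 + C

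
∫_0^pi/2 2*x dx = pi^2/4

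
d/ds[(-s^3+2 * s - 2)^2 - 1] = 6*s^5 - 16*s^3 + 12*s^2 + 8*s - 8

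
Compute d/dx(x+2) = 1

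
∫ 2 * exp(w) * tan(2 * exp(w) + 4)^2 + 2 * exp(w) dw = tan(2*exp(w) + 4) + C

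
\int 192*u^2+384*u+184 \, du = 64*u^3 + 192*u^2 + 184*u + C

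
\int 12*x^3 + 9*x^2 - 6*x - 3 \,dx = 3*x^4 + 3*x^3 - 3*x^2 - 3*x + C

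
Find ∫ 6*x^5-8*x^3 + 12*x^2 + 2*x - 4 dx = x^6 - 2*x^4 + 4*x^3 + x^2 - 4*x + C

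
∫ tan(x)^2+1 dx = tan(x) + C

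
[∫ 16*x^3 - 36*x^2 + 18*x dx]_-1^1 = -24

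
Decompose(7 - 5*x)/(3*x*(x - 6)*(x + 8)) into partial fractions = 47/(336*(x + 8)) - 23/(252*(x - 6)) - 7/(144*x)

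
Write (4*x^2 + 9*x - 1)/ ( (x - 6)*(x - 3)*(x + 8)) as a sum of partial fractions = 183/(154*(x + 8)) - 62/(33*(x - 3)) + 197/(42*(x - 6))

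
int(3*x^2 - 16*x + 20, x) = x^3 - 8*x^2 + 20*x + C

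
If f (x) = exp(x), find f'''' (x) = exp(x)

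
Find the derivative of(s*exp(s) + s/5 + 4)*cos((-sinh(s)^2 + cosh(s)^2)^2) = (s*exp(s) + exp(s) + 1/5)*cos(sinh(s)^4 - 2*sinh(s)^2*cosh(s)^2 + cosh(s)^4)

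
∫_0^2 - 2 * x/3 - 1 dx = -10/3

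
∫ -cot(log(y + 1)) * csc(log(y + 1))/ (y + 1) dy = csc(log(y + 1)) + C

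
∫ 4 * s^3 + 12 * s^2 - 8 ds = s^4 + 4*s^3 - 8*s + C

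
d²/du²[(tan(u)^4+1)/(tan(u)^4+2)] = (-12*tan(u)^10 - 32*tan(u)^8 + 20*tan(u)^6 + 64*tan(u)^4 + 24*tan(u)^2)/(tan(u)^4 + 2)^3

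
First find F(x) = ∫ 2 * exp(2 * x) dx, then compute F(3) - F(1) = -exp(2) + exp(6)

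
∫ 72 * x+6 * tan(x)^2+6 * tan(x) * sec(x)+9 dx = 36*x^2 + 3*x + 6*tan(x) + 6*sec(x) + C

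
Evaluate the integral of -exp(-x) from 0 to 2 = -1 + exp(-2)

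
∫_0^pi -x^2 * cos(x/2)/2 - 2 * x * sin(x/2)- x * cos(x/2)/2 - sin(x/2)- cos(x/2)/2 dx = -pi^2 - pi - 1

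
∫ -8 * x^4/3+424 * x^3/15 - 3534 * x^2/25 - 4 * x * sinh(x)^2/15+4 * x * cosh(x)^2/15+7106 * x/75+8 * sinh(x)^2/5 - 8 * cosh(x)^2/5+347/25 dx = -8*x^5/15 + 106*x^4/15 - 1178*x^3/25 + 3563*x^2/75 + 307*x/25 + C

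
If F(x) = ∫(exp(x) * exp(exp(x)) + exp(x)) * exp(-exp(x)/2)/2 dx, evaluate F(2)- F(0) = -exp(1/2) - exp(-exp(2)/2) + exp(-1/2) + exp(exp(2)/2)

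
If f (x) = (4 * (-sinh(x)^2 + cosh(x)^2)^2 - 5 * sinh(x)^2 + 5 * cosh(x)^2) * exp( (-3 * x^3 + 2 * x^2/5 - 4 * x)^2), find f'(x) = 18*x*(27*x^4 - 6*x^3 + 1208*x^2/25 - 24*x/5 + 16)*exp(16*x^2)*exp(-16*x^3/5)*exp(604*x^4/25)*exp(-12*x^5/5)*exp(9*x^6)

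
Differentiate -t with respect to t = -1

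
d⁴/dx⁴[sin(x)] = sin(x)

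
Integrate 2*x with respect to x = x^2 + C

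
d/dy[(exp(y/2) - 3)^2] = -3*exp(y/2) + exp(y)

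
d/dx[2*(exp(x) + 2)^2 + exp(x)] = 4*exp(2*x) + 9*exp(x)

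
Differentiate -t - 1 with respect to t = -1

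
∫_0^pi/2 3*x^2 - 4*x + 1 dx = (1 - pi/2)*(-pi^2/4 + pi/2)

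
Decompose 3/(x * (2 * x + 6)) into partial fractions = -1/(2*(x + 3)) + 1/(2*x)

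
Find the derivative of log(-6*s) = 1/s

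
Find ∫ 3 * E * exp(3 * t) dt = exp(3*t + 1) + C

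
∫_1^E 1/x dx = 1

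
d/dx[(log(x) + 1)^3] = (3*log(x)^2 + 6*log(x) + 3)/x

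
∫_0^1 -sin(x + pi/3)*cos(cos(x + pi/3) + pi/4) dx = -sin((2 + pi)/4) + sin(cos(1 + pi/3) + pi/4)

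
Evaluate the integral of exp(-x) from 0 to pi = (-1 + exp(pi))*exp(-pi)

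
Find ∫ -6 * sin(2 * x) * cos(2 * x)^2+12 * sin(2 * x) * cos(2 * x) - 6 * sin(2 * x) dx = -8*sin(x)^6 + C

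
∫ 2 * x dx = x^2 + C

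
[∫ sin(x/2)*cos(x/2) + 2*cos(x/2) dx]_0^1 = -4 + (sin(1/2) + 2)^2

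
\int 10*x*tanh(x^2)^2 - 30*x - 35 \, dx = -10*x^2 - 35*x - 5*tanh(x^2) + C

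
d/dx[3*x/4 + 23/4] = 3/4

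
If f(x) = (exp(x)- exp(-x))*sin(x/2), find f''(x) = (3*exp(2*x)*sin(x/2) + 4*exp(2*x)*cos(x/2) - 3*sin(x/2) + 4*cos(x/2))*exp(-x)/4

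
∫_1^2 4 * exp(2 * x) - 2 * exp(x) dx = -2*E*(-1 + E) + 2*(-1 + exp(2))*exp(2)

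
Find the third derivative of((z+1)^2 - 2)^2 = 24*z + 24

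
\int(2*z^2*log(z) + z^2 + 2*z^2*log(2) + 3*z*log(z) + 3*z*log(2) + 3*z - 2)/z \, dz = (z^2 + 3*z - 2)*log(2*z) + C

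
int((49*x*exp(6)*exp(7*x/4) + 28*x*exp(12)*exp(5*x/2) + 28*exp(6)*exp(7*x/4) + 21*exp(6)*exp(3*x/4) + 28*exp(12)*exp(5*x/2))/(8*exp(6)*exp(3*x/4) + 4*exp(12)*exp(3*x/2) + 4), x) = 7*(x*exp(x) + 1)*exp(3*x/4 + 6)/(exp(3*x/4 + 6) + 1) + C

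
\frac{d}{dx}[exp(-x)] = -exp(-x)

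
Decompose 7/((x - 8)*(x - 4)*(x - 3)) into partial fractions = 7/(5*(x - 3)) - 7/(4*(x - 4)) + 7/(20*(x - 8))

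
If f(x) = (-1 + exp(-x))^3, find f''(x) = (3*exp(2*x) - 12*exp(x) + 9)*exp(-3*x)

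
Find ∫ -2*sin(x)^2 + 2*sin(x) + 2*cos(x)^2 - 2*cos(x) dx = (sqrt(2)*sin(x + pi/4) - 1)^2 + C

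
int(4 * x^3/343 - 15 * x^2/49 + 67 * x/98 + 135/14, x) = x^4/343 - 5*x^3/49 + 67*x^2/196 + 135*x/14 + C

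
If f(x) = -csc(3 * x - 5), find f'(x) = 3*cot(3*x - 5)*csc(3*x - 5)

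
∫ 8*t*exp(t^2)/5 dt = 4*exp(t^2)/5 + C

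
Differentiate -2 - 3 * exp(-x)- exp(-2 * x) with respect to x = (3*exp(x) + 2)*exp(-2*x)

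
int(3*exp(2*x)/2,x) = 3*exp(2*x)/4 + C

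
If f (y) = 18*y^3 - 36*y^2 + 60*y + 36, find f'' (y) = 108*y - 72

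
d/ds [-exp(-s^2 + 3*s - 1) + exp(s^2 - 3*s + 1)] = (2*s*exp(2*s^2 - 6*s + 2) + 2*s - 3*exp(2*s^2 - 6*s + 2) - 3)*exp(-s^2 + 3*s - 1)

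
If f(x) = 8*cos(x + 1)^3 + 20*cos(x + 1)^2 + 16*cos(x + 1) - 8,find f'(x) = -22*sin(x + 1) - 20*sin(2*x + 2) - 6*sin(3*x + 3)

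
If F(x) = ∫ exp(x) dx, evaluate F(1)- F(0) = -1 + E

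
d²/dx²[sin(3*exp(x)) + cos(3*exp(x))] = 3*sqrt(2)*(-3*exp(x)*sin(3*exp(x) + pi/4) + cos(3*exp(x) + pi/4))*exp(x)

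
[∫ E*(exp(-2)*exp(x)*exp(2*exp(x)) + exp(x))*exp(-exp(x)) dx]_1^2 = -exp(-1 + E) - exp(1 - exp(2)) + exp(1 - E) + exp(-1 + exp(2))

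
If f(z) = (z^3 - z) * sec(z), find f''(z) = (-z^3 + 2*z^3/cos(z)^2 + 6*z^2*sin(z)/cos(z) + 7*z - 2*z/cos(z)^2 - 2*sin(z)/cos(z))/cos(z)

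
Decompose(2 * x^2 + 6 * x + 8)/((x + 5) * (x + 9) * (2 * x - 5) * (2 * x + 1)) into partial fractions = -11/(459*(2*x + 1)) + 71/(1035*(2*x - 5)) - 29/(391*(x + 9)) + 7/(135*(x + 5))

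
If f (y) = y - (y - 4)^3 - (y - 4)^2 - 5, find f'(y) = -3*y^2 + 22*y - 39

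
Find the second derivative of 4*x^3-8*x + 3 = 24*x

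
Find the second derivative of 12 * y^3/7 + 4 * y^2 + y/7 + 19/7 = 72*y/7 + 8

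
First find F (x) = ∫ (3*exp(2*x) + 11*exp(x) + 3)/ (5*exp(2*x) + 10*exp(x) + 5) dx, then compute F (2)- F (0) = (7 + 17*exp(2))/(10*(1 + exp(2)))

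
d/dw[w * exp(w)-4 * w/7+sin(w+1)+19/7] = w*exp(w) + exp(w) + cos(w + 1) - 4/7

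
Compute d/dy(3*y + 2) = 3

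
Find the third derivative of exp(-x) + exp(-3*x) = (-exp(2*x) - 27)*exp(-3*x)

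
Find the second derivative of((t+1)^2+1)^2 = 12*t^2 + 24*t + 16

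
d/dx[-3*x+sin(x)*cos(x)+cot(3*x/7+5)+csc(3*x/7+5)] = -sin(x)^2 + cos(x)^2 - 3*cot(3*x/7 + 5)^2/7 - 3*cot(3*x/7 + 5)*csc(3*x/7 + 5)/7 - 24/7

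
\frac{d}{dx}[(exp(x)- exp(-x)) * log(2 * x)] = (x*exp(2*x)*log(x) + x*exp(2*x)*log(2) + x*log(x) + x*log(2) + exp(2*x) - 1)*exp(-x)/x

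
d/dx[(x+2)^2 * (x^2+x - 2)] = 4*x^3 + 15*x^2 + 12*x - 4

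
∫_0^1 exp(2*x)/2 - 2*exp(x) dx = -9/4 + (-2 + E/2)^2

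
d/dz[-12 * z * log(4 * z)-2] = -12*log(z) - 24*log(2) - 12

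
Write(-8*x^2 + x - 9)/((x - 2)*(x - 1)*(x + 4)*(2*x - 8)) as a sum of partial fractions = 47/(160*(x + 4)) - 8/(15*(x - 1)) + 13/(8*(x - 2)) - 133/(96*(x - 4))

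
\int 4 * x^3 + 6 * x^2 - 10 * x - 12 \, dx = x^4 + 2*x^3 - 5*x^2 - 12*x + C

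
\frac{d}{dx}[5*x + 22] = 5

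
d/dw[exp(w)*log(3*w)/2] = (w*exp(w)*log(w) + w*exp(w)*log(3) + exp(w))/(2*w)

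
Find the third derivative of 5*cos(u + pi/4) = 5*sin(u + pi/4)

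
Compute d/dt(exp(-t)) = -exp(-t)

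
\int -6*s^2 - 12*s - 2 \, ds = -2*s^3 - 6*s^2 - 2*s + C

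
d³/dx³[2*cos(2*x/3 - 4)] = 16*sin(2*x/3 - 4)/27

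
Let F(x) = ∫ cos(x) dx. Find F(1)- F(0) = sin(1)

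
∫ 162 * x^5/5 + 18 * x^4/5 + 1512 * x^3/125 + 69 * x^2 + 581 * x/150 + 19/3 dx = 27*x^6/5 + 18*x^5/25 + 378*x^4/125 + 23*x^3 + 581*x^2/300 + 19*x/3 + C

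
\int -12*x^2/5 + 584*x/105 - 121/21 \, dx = -4*x^3/5 + 292*x^2/105 - 121*x/21 + C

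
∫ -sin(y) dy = cos(y) + C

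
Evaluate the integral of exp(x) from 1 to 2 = -E + exp(2)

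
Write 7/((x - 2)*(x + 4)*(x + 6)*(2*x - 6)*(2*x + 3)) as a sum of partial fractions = 8/(405*(2*x + 3)) + 7/(2592*(x + 6)) - 1/(120*(x + 4)) - 1/(96*(x - 2)) + 1/(162*(x - 3))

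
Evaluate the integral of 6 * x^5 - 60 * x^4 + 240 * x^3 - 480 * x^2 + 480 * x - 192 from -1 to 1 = -728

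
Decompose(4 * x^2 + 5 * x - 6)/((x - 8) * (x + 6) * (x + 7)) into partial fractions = 31/(3*(x + 7)) - 54/(7*(x + 6)) + 29/(21*(x - 8))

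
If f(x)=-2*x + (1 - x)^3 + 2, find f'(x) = -3*x^2 + 6*x - 5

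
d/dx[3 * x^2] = 6*x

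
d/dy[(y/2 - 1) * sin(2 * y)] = y*cos(2*y) + sin(2*y)/2 - 2*cos(2*y)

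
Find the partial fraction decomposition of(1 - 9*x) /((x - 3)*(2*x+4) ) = -19/(10*(x + 2)) - 13/(5*(x - 3))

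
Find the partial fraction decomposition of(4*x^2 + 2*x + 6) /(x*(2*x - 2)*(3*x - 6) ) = -2/(x - 1) + 13/(6*(x - 2)) + 1/(2*x)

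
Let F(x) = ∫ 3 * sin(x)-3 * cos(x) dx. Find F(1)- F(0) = -3*sin(1) - 3*cos(1) + 3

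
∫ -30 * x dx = -15*x^2 + C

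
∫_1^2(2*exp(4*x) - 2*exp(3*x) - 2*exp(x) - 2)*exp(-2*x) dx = -(-1 - exp(-1) + E)^2 + (-1 - exp(-2) + exp(2))^2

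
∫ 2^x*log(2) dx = 2^x + C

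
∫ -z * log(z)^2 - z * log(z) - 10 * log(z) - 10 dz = z*(-z*log(z) - 20)*log(z)/2 + C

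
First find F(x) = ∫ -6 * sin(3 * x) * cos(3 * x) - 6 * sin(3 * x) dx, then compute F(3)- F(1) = -(cos(3) + 1)^2 + (cos(9) + 1)^2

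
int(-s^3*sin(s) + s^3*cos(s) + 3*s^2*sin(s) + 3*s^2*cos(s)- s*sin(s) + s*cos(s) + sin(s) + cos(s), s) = sqrt(2)*s*(s^2 + 1)*sin(s + pi/4) + C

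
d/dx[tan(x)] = cos(x)^(-2)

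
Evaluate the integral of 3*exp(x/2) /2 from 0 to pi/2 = -3 + 3*exp(pi/4)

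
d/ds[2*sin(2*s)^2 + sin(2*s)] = 4*sin(4*s) + 2*cos(2*s)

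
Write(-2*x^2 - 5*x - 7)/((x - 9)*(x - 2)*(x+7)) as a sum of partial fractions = -35/(72*(x + 7)) + 25/(63*(x - 2)) - 107/(56*(x - 9))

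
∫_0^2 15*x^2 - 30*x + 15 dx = 10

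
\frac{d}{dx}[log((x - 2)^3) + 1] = 3/(x - 2)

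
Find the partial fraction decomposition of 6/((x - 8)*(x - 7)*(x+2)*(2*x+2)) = -1/(30*(x + 2)) + 1/(24*(x + 1)) - 1/(24*(x - 7)) + 1/(30*(x - 8))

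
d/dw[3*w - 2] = 3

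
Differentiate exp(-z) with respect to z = -exp(-z)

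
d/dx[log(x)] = 1/x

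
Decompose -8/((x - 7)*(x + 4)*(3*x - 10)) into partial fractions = 36/(121*(3*x - 10)) - 4/(121*(x + 4)) - 8/(121*(x - 7))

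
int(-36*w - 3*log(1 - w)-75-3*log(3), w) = 12*w - 3*(w - 1)*log(3 - 3*w) - 2*(3*w + 7)^2 + C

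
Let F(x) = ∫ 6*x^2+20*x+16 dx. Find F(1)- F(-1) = 36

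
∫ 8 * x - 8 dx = 4*x^2 - 8*x + C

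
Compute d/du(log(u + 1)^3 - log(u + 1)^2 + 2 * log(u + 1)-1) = (3*log(u + 1)^2 - 2*log(u + 1) + 2)/(u + 1)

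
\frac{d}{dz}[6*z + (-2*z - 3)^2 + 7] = 8*z + 18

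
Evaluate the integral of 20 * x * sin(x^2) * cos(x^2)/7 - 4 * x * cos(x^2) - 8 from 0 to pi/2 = -4*pi - 2*sin(pi^2/4) + 5*sin(pi^2/4)^2/7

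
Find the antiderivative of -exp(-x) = exp(-x) + C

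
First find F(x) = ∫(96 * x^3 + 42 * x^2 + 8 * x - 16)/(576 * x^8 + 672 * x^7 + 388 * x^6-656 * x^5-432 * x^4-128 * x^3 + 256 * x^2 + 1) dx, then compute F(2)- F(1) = -acot(480) + acot(26)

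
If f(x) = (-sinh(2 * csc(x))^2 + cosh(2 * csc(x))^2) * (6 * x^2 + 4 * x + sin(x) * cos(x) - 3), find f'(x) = 12*x + cos(2*x) + 4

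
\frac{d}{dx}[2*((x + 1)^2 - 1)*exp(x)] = 2*x^2*exp(x) + 8*x*exp(x) + 4*exp(x)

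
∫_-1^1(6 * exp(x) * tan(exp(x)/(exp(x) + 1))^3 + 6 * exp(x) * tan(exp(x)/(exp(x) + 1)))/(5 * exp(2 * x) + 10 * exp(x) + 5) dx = -3*tan(1/(1 + E))^2/5 + 3*tan(E/(1 + E))^2/5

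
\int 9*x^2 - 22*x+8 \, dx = 3*x^3 - 11*x^2 + 8*x + C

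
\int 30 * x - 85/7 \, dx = 15*x^2 - 85*x/7 + C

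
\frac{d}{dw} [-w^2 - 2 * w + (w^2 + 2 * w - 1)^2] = 4*w^3 + 12*w^2 + 2*w - 6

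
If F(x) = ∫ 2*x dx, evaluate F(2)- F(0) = 4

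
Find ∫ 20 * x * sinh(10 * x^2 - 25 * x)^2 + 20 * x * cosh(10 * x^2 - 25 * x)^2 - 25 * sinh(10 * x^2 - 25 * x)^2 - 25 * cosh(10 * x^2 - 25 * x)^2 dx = sinh(10*x*(2*x - 5))/2 + C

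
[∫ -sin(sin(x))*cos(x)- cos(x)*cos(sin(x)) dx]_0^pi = 0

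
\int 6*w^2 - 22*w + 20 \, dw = 2*w^3 - 11*w^2 + 20*w + C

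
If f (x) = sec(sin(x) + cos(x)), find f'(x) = sqrt(2)*sin(sqrt(2)*sin(x + pi/4))*cos(x + pi/4)/cos(sqrt(2)*sin(x + pi/4))^2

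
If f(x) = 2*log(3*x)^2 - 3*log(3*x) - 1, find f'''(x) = (8*log(x) - 18 + 8*log(3))/x^3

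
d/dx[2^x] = 2^x*log(2)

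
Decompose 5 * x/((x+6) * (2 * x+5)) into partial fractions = -25/(7*(2*x + 5)) + 30/(7*(x + 6))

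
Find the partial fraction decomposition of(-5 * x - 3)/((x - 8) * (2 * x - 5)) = 31/(11*(2*x - 5)) - 43/(11*(x - 8))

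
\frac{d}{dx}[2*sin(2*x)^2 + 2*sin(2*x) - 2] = 4*sin(4*x) + 4*cos(2*x)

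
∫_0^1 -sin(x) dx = -1 + cos(1)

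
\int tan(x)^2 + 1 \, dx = tan(x) + C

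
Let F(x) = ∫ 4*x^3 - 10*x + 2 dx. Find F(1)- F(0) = -2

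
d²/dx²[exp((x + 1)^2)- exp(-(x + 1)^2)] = (4*x^2*exp(2*x^2 + 4*x + 2) - 4*x^2 + 8*x*exp(2*x^2 + 4*x + 2) - 8*x + 6*exp(2*x^2 + 4*x + 2) - 2)*exp(-x^2 - 2*x - 1)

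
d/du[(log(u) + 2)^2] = (2*log(u) + 4)/u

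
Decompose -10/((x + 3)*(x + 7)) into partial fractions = 5/(2*(x + 7)) - 5/(2*(x + 3))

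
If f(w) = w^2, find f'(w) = 2*w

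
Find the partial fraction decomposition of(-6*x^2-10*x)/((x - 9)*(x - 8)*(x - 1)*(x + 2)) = 2/(165*(x + 2)) - 2/(21*(x - 1)) + 232/(35*(x - 8)) - 72/(11*(x - 9))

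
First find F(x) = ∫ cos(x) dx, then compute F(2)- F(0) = sin(2)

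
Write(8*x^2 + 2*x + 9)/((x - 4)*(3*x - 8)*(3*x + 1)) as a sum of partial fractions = 83/(351*(3*x + 1)) - 641/(108*(3*x - 8)) + 145/(52*(x - 4))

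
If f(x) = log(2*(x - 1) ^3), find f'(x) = 3/(x - 1)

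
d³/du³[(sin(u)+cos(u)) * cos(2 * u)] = 54*sqrt(2)*sin(u)^2*cos(u + pi/4) + 41*sin(u) - 13*cos(u)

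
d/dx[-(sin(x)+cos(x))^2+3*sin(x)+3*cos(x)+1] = -2*cos(2*x) + 3*sqrt(2)*cos(x + pi/4)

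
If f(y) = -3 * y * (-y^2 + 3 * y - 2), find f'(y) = 9*y^2 - 18*y + 6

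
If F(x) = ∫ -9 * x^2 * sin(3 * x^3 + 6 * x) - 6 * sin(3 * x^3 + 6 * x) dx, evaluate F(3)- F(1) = cos(99) - cos(9)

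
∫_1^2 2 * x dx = 3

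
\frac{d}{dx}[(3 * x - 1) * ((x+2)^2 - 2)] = 9*x^2 + 22*x + 2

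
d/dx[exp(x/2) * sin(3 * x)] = (sin(3*x)/2 + 3*cos(3*x))*exp(x/2)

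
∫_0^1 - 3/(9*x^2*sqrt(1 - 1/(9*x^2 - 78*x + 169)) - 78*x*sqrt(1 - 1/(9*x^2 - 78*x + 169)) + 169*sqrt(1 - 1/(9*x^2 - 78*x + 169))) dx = -acsc(10) + acsc(13)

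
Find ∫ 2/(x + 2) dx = log(3*(x + 2)^2) + C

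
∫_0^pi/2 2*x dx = pi^2/4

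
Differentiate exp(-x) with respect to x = -exp(-x)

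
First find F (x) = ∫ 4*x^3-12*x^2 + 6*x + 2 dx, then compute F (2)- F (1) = -2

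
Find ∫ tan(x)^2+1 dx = tan(x) + C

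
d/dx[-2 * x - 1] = -2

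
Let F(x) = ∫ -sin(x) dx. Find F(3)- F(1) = cos(3) - cos(1)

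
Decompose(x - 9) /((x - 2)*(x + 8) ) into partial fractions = 17/(10*(x + 8)) - 7/(10*(x - 2))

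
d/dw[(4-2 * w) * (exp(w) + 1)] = -2*w*exp(w) + 2*exp(w) - 2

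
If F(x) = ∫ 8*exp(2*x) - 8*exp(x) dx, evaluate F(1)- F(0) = (-2 + 2*E)^2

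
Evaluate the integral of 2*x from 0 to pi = pi^2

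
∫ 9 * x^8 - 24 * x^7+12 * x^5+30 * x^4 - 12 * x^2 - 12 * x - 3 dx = x^9 - 3*x^8 + 2*x^6 + 6*x^5 - 4*x^3 - 6*x^2 - 3*x + C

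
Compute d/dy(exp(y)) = exp(y)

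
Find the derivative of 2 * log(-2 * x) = 2/x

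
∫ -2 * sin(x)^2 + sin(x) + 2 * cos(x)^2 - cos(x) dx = sin(2*x) - sqrt(2)*sin(x + pi/4) + C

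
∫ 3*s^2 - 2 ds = s^3 - 2*s + C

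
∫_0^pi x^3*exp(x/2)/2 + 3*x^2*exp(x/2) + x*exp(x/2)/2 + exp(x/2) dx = (pi + pi^3)*exp(pi/2)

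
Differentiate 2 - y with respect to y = -1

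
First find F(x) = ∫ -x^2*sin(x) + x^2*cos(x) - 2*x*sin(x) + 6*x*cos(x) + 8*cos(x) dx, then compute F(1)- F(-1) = 8*cos(1) + 10*sin(1)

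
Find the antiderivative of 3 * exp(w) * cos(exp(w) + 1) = 3*sin(exp(w) + 1) + C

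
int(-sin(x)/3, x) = cos(x)/3 + C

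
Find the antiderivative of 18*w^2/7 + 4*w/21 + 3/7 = 6*w^3/7 + 2*w^2/21 + 3*w/7 + C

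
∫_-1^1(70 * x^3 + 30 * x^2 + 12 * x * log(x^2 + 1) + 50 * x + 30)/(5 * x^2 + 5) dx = 12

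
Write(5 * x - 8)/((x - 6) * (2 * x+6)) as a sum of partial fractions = 23/(18*(x + 3)) + 11/(9*(x - 6))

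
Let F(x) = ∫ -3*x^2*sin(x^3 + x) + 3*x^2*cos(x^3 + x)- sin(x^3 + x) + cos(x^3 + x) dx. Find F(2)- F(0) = -1 + cos(10) + sin(10)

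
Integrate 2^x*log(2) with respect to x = 2^x + C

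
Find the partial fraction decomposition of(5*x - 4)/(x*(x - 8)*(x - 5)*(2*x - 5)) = 68/(275*(2*x - 5)) - 7/(25*(x - 5)) + 3/(22*(x - 8)) + 1/(50*x)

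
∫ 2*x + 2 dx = x^2 + 2*x + C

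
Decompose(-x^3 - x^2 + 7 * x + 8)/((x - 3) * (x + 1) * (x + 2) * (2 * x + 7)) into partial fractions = -113/(195*(2*x + 7)) - 2/(15*(x + 2)) - 1/(20*(x + 1)) - 7/(260*(x - 3))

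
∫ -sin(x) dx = cos(x) + C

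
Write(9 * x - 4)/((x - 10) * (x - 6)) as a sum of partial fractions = -25/(2*(x - 6)) + 43/(2*(x - 10))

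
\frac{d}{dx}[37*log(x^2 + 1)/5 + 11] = 74*x/(5*x^2 + 5)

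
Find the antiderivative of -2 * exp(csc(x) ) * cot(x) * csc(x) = 2*exp(csc(x)) + C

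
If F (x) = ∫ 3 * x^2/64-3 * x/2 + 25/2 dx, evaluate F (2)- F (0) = 177/8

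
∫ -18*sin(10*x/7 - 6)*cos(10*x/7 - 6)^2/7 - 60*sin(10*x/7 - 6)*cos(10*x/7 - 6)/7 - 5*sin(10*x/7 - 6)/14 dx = (12*cos(10*x/7 - 6)^2 + 60*cos(10*x/7 - 6) + 5)*cos(10*x/7 - 6)/20 + C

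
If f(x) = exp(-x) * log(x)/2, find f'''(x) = (-x^3*log(x) + 3*x^2 + 3*x + 2)*exp(-x)/(2*x^3)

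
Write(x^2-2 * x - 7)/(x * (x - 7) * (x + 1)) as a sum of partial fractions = -1/(2*(x + 1)) + 1/(2*(x - 7)) + 1/x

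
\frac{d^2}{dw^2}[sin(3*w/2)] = -9*sin(3*w/2)/4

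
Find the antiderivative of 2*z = z^2 + C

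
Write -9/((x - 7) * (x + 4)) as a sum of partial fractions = 9/(11*(x + 4)) - 9/(11*(x - 7))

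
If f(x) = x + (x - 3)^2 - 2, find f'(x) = 2*x - 5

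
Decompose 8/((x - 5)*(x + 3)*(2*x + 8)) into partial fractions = 4/(9*(x + 4)) - 1/(2*(x + 3)) + 1/(18*(x - 5))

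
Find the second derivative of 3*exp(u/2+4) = 3*exp(u/2 + 4)/4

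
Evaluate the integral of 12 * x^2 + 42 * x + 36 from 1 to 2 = 127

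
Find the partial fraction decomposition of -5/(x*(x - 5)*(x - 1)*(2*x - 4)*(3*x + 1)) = -405/(896*(3*x + 1)) - 5/(32*(x - 1)) + 5/(84*(x - 2)) - 1/(384*(x - 5)) + 1/(4*x)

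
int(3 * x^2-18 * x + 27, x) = x^3 - 9*x^2 + 27*x + C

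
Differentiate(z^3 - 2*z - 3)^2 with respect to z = 6*z^5 - 16*z^3 - 18*z^2 + 8*z + 12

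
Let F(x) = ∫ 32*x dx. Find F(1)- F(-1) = 0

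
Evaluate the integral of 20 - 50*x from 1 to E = -(-1 + 5*E)^2 + 6 + 10*E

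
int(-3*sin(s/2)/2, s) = 3*cos(s/2) + C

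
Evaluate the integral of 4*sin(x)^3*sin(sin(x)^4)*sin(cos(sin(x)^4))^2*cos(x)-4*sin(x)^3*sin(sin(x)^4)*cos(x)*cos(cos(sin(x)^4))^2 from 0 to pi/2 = -sin(2)/2 + sin(2*cos(1))/2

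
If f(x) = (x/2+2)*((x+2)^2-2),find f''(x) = 3*x + 8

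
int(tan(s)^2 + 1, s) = tan(s) + C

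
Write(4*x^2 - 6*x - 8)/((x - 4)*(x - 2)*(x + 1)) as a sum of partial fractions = 2/(15*(x + 1)) + 2/(3*(x - 2)) + 16/(5*(x - 4))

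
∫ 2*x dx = x^2 + C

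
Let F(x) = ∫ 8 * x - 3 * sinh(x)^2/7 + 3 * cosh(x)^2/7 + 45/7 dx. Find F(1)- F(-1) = 96/7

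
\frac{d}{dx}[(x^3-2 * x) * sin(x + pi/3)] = x^3*cos(x + pi/3) + 3*x^2*sin(x + pi/3) - 2*x*cos(x + pi/3) - 2*sin(x + pi/3)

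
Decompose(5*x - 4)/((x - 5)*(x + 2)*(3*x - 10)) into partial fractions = -57/(40*(3*x - 10)) - 1/(8*(x + 2)) + 3/(5*(x - 5))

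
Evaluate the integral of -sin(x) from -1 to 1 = 0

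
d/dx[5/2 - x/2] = -1/2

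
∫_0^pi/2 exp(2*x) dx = (-exp(-pi/2) + exp(pi/2))*exp(pi/2)/2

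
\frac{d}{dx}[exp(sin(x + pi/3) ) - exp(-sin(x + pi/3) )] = (exp(sqrt(3)*cos(x))*exp(sin(x)) + 1)*exp(-sin(x + pi/3))*cos(x + pi/3)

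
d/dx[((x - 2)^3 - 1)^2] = 6*x^5 - 60*x^4 + 240*x^3 - 486*x^2 + 504*x - 216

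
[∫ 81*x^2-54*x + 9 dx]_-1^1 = 72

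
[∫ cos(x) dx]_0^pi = 0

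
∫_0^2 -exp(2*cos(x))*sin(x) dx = -exp(2)/2 + exp(2*cos(2))/2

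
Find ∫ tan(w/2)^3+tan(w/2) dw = tan(w/2)^2 + C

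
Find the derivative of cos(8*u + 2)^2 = -16*sin(8*u + 2)*cos(8*u + 2)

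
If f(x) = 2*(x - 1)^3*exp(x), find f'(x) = 2*x^3*exp(x) - 6*x*exp(x) + 4*exp(x)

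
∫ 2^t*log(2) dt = 2^t + C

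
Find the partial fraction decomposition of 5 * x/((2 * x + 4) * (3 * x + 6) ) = 5/(6*(x + 2)) - 5/(3*(x + 2)^2)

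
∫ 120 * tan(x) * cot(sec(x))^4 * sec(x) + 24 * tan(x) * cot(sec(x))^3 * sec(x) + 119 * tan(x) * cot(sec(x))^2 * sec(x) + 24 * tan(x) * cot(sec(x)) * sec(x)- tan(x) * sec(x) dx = (-40*cot(sec(x))^2 - 12*cot(sec(x)) + 1)*cot(sec(x)) + C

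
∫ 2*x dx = x^2 + C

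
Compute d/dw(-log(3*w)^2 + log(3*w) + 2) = (-2*log(w) - 2*log(3) + 1)/w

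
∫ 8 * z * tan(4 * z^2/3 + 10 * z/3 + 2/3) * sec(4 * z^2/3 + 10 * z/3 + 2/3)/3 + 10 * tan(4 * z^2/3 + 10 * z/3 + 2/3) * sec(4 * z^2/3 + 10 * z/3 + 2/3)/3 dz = sec(4*z^2/3 + 10*z/3 + 2/3) + C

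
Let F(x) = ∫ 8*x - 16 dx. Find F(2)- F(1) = -4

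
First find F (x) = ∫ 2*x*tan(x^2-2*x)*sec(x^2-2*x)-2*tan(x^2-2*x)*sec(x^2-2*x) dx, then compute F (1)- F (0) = -1 + sec(1)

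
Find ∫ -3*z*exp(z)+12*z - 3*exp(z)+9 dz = 3*z*(2*z - exp(z) + 3) + C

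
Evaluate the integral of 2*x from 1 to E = -1 + exp(2)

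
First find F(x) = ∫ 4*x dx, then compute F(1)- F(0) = 2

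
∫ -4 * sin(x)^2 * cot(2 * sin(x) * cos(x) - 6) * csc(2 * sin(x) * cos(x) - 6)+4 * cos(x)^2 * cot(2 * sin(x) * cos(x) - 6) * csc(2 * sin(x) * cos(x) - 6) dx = -2*csc(sin(2*x) - 6) + C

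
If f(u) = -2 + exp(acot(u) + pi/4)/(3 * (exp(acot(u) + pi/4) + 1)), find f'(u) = -exp(acot(u) + pi/4)/(3*u^2*exp(pi/2)*exp(2*acot(u)) + 6*u^2*exp(pi/4)*exp(acot(u)) + 3*u^2 + 3*exp(pi/2)*exp(2*acot(u)) + 6*exp(pi/4)*exp(acot(u)) + 3)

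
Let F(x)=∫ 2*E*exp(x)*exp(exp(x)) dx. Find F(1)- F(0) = -2*exp(2) + 2*exp(1 + E)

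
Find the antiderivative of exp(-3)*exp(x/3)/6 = exp(x/3 - 3)/2 + C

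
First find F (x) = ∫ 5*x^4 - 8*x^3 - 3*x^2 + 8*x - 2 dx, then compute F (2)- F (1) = 4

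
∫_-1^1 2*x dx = 0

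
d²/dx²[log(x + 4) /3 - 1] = -1/(3*x^2 + 24*x + 48)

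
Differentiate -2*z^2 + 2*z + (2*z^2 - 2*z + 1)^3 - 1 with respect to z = 48*z^5 - 120*z^4 + 144*z^3 - 96*z^2 + 32*z - 4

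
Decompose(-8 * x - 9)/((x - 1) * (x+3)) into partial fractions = -15/(4*(x + 3)) - 17/(4*(x - 1))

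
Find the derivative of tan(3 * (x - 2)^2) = 6*x*tan(3*x^2 - 12*x + 12)^2 + 6*x - 12*tan(3*x^2 - 12*x + 12)^2 - 12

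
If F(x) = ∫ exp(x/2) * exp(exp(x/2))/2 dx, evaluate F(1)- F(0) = -E + exp(exp(1/2))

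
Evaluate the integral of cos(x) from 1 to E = -sin(1) + sin(E)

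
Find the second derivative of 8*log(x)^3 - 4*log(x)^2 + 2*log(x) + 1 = (-24*log(x)^2 + 56*log(x) - 10)/x^2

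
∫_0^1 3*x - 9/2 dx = -3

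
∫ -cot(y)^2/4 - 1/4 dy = cot(y)/4 + C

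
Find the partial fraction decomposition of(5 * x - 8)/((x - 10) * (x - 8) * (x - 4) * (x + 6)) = 19/(1120*(x + 6)) + 1/(20*(x - 4)) - 2/(7*(x - 8)) + 7/(32*(x - 10))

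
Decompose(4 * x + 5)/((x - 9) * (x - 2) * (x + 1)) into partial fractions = 1/(30*(x + 1)) - 13/(21*(x - 2)) + 41/(70*(x - 9))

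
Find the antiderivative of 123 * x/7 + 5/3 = 123*x^2/14 + 5*x/3 + C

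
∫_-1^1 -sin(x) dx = 0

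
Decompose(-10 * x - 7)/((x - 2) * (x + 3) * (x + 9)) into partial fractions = 83/(66*(x + 9)) - 23/(30*(x + 3)) - 27/(55*(x - 2))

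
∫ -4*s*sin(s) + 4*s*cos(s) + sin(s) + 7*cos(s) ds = sqrt(2)*(4*s + 3)*sin(s + pi/4) + C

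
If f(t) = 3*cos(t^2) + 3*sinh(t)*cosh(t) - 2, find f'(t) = -6*t*sin(t^2) + 3*cosh(2*t)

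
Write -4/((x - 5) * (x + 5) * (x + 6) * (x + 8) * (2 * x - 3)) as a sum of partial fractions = 64/(25935*(2*x - 3)) - 2/(741*(x + 8)) + 2/(165*(x + 6)) - 2/(195*(x + 5)) - 2/(5005*(x - 5))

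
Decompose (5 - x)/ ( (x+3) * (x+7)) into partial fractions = -3/(x + 7) + 2/(x + 3)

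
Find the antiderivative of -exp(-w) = exp(-w) + C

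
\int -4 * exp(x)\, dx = -4*exp(x) + C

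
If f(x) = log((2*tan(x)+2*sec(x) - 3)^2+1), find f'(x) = 2*(-2*sin(x)/cos(x) + 3 - 2/cos(x))/(3*sin(x) + 6*cos(x) - 7)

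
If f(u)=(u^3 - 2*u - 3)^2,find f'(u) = 6*u^5 - 16*u^3 - 18*u^2 + 8*u + 12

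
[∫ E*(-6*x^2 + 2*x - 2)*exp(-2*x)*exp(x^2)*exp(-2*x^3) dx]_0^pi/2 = -E + exp(-pi^3/4 - pi + 1 + pi^2/4)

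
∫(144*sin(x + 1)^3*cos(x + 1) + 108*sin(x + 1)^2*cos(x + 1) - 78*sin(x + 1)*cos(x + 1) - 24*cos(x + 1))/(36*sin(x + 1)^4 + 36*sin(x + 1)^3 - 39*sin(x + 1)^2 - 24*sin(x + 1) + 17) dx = log((6*sin(x + 1)^2 + 3*sin(x + 1) - 4)^2 + 1) + C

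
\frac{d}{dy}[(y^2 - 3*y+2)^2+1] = 4*y^3 - 18*y^2 + 26*y - 12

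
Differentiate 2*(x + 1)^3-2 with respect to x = 6*x^2 + 12*x + 6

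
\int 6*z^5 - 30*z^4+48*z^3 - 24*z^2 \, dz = z^6 - 6*z^5 + 12*z^4 - 8*z^3 + C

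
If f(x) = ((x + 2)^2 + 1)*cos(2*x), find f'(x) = -2*x^2*sin(2*x) - 8*x*sin(2*x) + 2*x*cos(2*x) - 10*sin(2*x) + 4*cos(2*x)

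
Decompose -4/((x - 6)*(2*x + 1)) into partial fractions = 8/(13*(2*x + 1)) - 4/(13*(x - 6))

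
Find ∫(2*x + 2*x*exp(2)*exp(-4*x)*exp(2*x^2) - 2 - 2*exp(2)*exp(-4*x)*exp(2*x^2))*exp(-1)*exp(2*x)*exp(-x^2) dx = 2*sinh((x - 1)^2) + C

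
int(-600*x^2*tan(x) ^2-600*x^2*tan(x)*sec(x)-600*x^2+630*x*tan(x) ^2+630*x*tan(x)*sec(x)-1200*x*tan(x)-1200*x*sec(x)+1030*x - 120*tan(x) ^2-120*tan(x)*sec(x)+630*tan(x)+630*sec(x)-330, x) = (-30*x - 8*(5*x - 3)^2 + 32)*(3*tan(x) + 3*sec(x) - 1) + C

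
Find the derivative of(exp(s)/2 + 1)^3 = 3*exp(3*s)/8 + 3*exp(2*s)/2 + 3*exp(s)/2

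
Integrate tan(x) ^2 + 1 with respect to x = tan(x) + C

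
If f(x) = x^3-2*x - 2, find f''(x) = 6*x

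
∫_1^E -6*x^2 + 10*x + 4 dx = (-2 + E)^2*(-2*E - 3) + 5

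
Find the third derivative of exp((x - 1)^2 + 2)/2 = 4*x^3*exp(x^2 - 2*x + 3) - 12*x^2*exp(x^2 - 2*x + 3) + 18*x*exp(x^2 - 2*x + 3) - 10*exp(x^2 - 2*x + 3)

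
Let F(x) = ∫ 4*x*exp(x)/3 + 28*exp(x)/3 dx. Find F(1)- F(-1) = -20*exp(-1)/3 + 28*E/3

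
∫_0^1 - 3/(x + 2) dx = -3*log(3) + 3*log(2)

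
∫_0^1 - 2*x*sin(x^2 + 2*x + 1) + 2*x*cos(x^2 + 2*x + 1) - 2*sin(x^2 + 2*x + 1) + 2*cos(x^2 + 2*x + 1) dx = -sin(1) + sin(4) + cos(4) - cos(1)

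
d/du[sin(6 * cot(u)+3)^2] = -6*sin(6 + 12/tan(u))/sin(u)^2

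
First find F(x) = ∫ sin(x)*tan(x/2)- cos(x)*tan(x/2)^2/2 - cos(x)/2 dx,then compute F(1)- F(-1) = -2*cos(1)*tan(1/2)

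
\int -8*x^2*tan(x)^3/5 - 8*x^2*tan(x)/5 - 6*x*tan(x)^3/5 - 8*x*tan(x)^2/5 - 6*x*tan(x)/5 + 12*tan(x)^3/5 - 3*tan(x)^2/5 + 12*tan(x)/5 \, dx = (-4*x^2 - 3*x + 6)*tan(x)^2/5 + C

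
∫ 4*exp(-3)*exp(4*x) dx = exp(4*x - 3) + C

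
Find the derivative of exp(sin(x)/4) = exp(sin(x)/4)*cos(x)/4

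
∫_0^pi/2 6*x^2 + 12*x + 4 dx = pi*(2 + pi^2/4 + 3*pi/2)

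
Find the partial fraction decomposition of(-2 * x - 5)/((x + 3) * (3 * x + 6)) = -1/(3*(x + 3)) - 1/(3*(x + 2))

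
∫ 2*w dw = w^2 + C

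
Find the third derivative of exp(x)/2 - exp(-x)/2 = (exp(2*x) + 1)*exp(-x)/2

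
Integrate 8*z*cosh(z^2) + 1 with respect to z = z + 4*sinh(z^2) + C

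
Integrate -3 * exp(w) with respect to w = -3*exp(w) + C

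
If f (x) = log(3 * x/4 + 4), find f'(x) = 3/(3*x + 16)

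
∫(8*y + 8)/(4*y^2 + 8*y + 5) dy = log(4*(y + 1)^2 + 1) + C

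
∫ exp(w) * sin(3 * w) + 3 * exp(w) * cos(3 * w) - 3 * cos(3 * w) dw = (exp(w) - 1)*sin(3*w) + C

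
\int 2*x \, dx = x^2 + C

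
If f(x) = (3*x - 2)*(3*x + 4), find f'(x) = 18*x + 6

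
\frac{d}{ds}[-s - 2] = -1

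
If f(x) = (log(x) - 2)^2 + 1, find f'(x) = (2*log(x) - 4)/x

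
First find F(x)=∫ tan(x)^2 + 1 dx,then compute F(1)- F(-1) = 2*tan(1)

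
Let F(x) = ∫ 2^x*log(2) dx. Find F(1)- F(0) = 1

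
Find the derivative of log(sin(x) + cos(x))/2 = 1/(2*tan(x + pi/4))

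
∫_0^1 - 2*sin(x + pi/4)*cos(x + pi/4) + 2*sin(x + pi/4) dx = -sin(2)/2 - 2*cos(pi/4 + 1) + sqrt(2)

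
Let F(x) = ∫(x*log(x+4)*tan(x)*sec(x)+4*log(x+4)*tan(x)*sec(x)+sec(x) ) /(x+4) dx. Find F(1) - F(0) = -log(4) + log(5)*sec(1)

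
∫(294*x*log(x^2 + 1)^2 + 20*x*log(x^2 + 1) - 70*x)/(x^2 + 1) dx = (49*log(x^2 + 1)^2 + 5*log(x^2 + 1) - 35)*log(x^2 + 1) + C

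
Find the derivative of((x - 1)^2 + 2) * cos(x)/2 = -x^2*sin(x)/2 + x*sin(x) + x*cos(x) - 3*sin(x)/2 - cos(x)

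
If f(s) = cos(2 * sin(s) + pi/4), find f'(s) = -2*sin(2*sin(s) + pi/4)*cos(s)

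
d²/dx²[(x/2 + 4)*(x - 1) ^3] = 6*x^2 + 15*x - 21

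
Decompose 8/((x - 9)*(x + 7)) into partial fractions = -1/(2*(x + 7)) + 1/(2*(x - 9))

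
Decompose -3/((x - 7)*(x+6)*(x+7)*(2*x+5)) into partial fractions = 8/(399*(2*x + 5)) + 1/(42*(x + 7)) - 3/(91*(x + 6)) - 3/(3458*(x - 7))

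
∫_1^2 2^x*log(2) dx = 2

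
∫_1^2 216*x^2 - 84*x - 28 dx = 350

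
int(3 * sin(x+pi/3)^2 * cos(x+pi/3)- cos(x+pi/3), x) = -sin(x + pi/3)*cos(x + pi/3)^2 + C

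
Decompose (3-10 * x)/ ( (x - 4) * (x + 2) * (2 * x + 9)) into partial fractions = 192/(85*(2*x + 9)) - 23/(30*(x + 2)) - 37/(102*(x - 4))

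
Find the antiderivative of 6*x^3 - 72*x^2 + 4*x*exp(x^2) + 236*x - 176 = 3*x^4/2 - 24*x^3 + 118*x^2 - 176*x + 2*exp(x^2) + C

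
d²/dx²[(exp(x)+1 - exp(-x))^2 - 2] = (4*exp(4*x) + 2*exp(3*x) - 2*exp(x) + 4)*exp(-2*x)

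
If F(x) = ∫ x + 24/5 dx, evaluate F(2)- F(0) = 58/5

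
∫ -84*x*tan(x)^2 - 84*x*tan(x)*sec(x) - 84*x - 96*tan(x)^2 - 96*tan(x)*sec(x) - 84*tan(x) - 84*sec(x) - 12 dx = (-84*x - 96)*(tan(x) + sec(x) - 1) + C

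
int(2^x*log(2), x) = 2^x + C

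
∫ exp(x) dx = exp(x) + C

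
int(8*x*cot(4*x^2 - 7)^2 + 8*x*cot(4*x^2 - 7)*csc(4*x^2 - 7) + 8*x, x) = -cot(4*x^2 - 7) - csc(4*x^2 - 7) + C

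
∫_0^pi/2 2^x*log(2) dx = -1 + 2^(pi/2)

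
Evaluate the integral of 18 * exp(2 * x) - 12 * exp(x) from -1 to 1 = -(-2 + 3*exp(-1))^2 + (-2 + 3*E)^2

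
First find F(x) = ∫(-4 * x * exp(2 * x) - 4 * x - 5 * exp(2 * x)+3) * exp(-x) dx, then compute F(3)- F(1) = -13*exp(3) - 5*exp(-1) + 13*exp(-3) + 5*E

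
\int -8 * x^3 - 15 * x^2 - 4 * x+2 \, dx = -2*x^4 - 5*x^3 - 2*x^2 + 2*x + C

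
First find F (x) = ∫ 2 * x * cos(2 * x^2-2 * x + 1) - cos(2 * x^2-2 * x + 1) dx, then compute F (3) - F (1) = -sin(1)/2 + sin(13)/2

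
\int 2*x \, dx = x^2 + C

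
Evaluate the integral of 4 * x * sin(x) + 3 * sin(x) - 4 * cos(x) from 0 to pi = 6 + 4*pi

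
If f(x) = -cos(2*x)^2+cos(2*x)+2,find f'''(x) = 8*sin(2*x) - 32*sin(4*x)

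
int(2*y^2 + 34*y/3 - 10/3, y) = 2*y^3/3 + 17*y^2/3 - 10*y/3 + C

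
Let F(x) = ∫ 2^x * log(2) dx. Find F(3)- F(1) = 6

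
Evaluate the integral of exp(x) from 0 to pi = -1 + exp(pi)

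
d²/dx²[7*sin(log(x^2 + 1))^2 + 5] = 14*(-x^2*sin(2*log(x^2 + 1)) + 4*x^2*cos(2*log(x^2 + 1)) + sin(2*log(x^2 + 1)))/(x^4 + 2*x^2 + 1)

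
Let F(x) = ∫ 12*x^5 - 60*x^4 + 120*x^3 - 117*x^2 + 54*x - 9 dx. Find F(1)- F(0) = -1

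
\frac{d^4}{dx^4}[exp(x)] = exp(x)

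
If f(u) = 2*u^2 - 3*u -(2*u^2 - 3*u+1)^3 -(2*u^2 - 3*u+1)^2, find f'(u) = -48*u^5 + 180*u^4 - 280*u^3 + 225*u^2 - 88*u + 12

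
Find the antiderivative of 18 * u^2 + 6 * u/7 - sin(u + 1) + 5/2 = 6*u^3 + 3*u^2/7 + 5*u/2 + cos(u + 1) + C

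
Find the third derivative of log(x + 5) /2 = 1/(x^3 + 15*x^2 + 75*x + 125)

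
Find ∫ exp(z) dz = exp(z) + C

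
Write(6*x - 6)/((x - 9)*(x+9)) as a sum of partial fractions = 10/(3*(x + 9)) + 8/(3*(x - 9))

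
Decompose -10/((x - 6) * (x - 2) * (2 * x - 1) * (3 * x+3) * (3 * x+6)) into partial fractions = -32/(891*(2*x - 1)) - 1/(144*(x + 2)) + 10/(567*(x + 1)) + 5/(648*(x - 2)) - 5/(11088*(x - 6))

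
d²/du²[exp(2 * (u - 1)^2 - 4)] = 16*u^2*exp(2*u^2 - 4*u - 2) - 32*u*exp(2*u^2 - 4*u - 2) + 20*exp(2*u^2 - 4*u - 2)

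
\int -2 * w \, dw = -w^2 + C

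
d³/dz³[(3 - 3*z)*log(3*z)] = (3*z + 6)/z^3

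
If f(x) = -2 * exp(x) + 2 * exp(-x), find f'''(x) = (-2*exp(2*x) - 2)*exp(-x)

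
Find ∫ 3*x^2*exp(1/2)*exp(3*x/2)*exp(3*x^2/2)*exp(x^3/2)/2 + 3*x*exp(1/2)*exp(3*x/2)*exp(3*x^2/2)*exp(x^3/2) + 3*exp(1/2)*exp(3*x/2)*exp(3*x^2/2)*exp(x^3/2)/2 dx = exp((x + 1)^3/2) + C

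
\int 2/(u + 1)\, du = 2*log(u + 1) + C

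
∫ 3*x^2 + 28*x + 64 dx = x^3 + 14*x^2 + 64*x + C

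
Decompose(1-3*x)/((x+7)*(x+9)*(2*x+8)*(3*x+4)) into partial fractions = 135/(6256*(3*x + 4)) - 7/(115*(x + 9)) + 11/(102*(x + 7)) - 13/(240*(x + 4))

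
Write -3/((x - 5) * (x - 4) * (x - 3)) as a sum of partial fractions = -3/(2*(x - 3)) + 3/(x - 4) - 3/(2*(x - 5))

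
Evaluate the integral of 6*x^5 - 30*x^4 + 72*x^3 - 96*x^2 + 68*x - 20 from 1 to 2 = 5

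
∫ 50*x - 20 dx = 25*x^2 - 20*x + C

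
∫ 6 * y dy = 3*y^2 + C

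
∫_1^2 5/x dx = 5*log(2)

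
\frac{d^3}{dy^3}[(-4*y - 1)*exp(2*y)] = -32*y*exp(2*y) - 56*exp(2*y)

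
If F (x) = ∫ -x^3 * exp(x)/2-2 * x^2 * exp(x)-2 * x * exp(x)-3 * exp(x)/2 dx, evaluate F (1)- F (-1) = -5*E/2 - exp(-1)/2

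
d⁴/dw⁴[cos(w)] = cos(w)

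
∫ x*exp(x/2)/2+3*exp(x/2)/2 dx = (x + 1)*exp(x/2) + C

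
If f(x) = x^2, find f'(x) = 2*x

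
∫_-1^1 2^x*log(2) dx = 3/2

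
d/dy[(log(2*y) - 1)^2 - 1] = (2*log(y) - 2 + 2*log(2))/y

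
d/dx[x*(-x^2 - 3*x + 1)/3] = -x^2 - 2*x + 1/3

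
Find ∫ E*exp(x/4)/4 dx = exp(x/4 + 1) + C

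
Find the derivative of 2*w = 2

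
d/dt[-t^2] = -2*t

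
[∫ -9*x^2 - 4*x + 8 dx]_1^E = (4 - 3*E)*(2*E + exp(2)) - 3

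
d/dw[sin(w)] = cos(w)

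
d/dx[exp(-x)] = -exp(-x)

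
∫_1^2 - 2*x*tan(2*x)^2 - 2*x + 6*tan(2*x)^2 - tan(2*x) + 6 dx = tan(4) - 2*tan(2)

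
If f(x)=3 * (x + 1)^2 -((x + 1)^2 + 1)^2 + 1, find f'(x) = -4*x^3 - 12*x^2 - 10*x - 2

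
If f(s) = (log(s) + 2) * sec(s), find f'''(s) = (-s^3*log(s)*sin(s)/cos(s) + 6*s^3*log(s)*sin(s)/cos(s)^3 - 2*s^3*sin(s)/cos(s) + 12*s^3*sin(s)/cos(s)^3 - 3*s^2 + 6*s^2/cos(s)^2 - 3*s*sin(s)/cos(s) + 2)/(s^3*cos(s))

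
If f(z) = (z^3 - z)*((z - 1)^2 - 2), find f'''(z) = 60*z^2 - 48*z - 12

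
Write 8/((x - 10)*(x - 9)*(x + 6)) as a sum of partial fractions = 1/(30*(x + 6)) - 8/(15*(x - 9)) + 1/(2*(x - 10))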